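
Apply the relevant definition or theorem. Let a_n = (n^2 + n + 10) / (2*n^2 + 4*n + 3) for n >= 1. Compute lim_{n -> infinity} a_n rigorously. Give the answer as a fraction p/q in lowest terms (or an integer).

Divide numerator and denominator by n^2, the highest power:
numerator / n^2 = 1 + 1/n + 10/n^2
denominator / n^2 = 2 + 4/n + 3/n^2
As n -> infinity, all terms of the form c/n^k (k >= 1) tend to 0.
So numerator / n^2 -> 1 and denominator / n^2 -> 2.
Therefore lim a_n = 1/2.

1/2


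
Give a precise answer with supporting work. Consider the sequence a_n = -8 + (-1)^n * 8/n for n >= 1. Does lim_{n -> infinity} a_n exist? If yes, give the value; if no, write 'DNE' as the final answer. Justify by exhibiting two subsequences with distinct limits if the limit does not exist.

Examine the behaviour of a_n along subsequences.
Even-n subsequence a_{2k} = -8 + 8/(2k) -> -8. Odd-n subsequence a_{2k+1} = -8 - 8/(2k+1) -> -8. Both tend to -8, which suggests the limit is -8; verify directly.
|a_n - (-8)| = |(-1)^n * 8/n| = 8/n for every n >= 1.
Given epsilon > 0, choose a positive integer N > 8/epsilon. Then for all n >= N, |a_n - (-8)| = 8/n <= 8/N < epsilon.
So by the definition of the limit, lim a_n exists and equals -8.

-8


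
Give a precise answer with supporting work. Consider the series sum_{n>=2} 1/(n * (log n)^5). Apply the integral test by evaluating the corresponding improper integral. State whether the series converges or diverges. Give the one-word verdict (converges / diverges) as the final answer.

Let f(x) = 1/(x*log(x)^5). Then f is positive, continuous, and decreasing on [2, infinity), so the integral test applies.
Compute the improper integral int_{2}^infinity f(x) dx:
  antiderivative F(x) = -1/(4*log(x)^4).
  F(x) -> 0 as x -> infinity.  int = 0 - F(2) = 1/(4*log(2)^4) < infinity. By the integral test, the series converges.

converges


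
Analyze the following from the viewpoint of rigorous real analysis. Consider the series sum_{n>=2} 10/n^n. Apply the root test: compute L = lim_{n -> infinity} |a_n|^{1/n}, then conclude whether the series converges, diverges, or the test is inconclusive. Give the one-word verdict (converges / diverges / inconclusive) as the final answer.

Let a_n denote the general term. Form |a_n|^(1/n) and simplify:
|a_n|^(1/n) = 10^(1/n)/n
Take the limit as n -> infinity: L = 0.
Since L = 0 < 1, the root test implies convergence.

converges


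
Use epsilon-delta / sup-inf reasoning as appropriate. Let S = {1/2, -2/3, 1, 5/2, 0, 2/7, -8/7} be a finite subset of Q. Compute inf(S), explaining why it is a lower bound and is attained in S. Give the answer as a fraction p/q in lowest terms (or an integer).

S is finite, so inf(S) = min(S).
Sorted increasing:
-8/7, -2/3, 0, 2/7, 1/2, 1, 5/2
The extremum is -8/7.
For every x in S, x >= -8/7. And -8/7 is in S, so it is attained.
Therefore inf(S) = -8/7.

-8/7


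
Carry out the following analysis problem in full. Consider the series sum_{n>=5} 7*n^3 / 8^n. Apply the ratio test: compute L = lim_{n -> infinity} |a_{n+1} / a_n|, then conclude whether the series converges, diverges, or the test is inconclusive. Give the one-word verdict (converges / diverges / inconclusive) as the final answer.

Let a_n denote the general term. Form the ratio a_{n+1}/a_n and simplify:
a_{n+1}/a_n = (n + 1)^3/(8*n^3)
Take the limit as n -> infinity: L = 1/8.
Since L = 1/8 < 1, the ratio test implies the series converges.

converges


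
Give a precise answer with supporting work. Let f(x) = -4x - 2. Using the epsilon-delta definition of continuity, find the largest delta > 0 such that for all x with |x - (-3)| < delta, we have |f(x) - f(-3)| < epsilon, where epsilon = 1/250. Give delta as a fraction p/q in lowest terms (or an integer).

We compute f(-3) = -4*(-3) - 2 = 10.
|f(x) - f(-3)| = |-4x - 2 - (10)| = |-4(x - (-3))| = 4|x - (-3)|.
We need 4|x - (-3)| < 1/250, i.e. |x - (-3)| < 1/250 / 4 = 1/1000.
So any delta <= 1/1000 works. Conversely, if delta > 1/1000, then x = -3 + 1/1000 satisfies |x - (-3)| = 1/1000 < delta but |f(x) - f(-3)| = 4 * 1/1000 = 1/250, which is not < 1/250; so no larger delta works.
Hence the largest such delta is 1/1000.

1/1000


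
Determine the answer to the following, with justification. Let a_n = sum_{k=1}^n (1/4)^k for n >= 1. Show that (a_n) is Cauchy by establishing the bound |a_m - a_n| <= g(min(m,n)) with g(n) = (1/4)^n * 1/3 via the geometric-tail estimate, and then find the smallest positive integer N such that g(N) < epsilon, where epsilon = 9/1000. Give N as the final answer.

For m > n >= 1: |a_m - a_n| = sum_{k=n+1}^m (1/4)^k < sum_{k=n+1}^infinity (1/4)^k = (1/4)^(n+1) / (1 - 1/4) = (1/4)^n * (1/4) * (4/3) = (1/4)^n * 1/3.
So g(n) = (1/4)^n / 3. Since g(n) -> 0, (a_n) is Cauchy.
Now solve g(N) < 9/1000: (1/4)^N / 3 < 9/1000 <=> 4^N > 1 / (3 * 9/1000) = 1000/27.
Check powers of 4: 4^2 = 16 <= 1000/27, 4^3 = 64 > 1000/27.
So the smallest such N is 3. Check: g(3) = 1/(3 * 64) = 1/192 < 9/1000.

3


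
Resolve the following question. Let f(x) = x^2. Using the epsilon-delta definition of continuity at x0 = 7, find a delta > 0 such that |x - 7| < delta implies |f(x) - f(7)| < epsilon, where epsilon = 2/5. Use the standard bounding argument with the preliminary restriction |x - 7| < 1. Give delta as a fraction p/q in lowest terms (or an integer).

Factor: |x^2 - (7)^2| = |x - 7| * |x + 7|.
Impose |x - 7| < 1 first. Then |x + 7| = |(x - 7) + 2*(7)| <= |x - 7| + 2*|7| < 1 + 14 = 15.
So |x^2 - (7)^2| < delta * 15.
We need delta * 15 <= 2/5, i.e. delta <= 2/5/15 = 2/75.
Since 2/75 < 1, this is tighter than 1; take delta = 2/75.
So delta = 2/75 works.

2/75


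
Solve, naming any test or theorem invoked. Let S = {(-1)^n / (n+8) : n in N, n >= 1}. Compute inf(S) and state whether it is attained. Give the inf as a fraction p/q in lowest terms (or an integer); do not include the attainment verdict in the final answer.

Analysis:
- Values: -1/9, 1/10, -1/11, 1/12, -1/13, ...
- Positive terms (even n): 1/(2+8), 1/(4+8), ... decreasing -> max = 1/10 (n=2).
- Negative terms (odd n): -1/(1+8), -1/(3+8), ... increasing -> min = -1/9 (n=1).
- So sup = 1/10 (attained at n=2); inf = -1/9 (attained at n=1).
Conclusion: inf(S) = -1/9, attained in S.

-1/9


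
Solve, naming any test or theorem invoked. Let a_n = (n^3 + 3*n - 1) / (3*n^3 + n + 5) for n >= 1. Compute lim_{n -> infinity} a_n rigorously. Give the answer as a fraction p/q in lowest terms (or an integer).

Divide numerator and denominator by n^3, the highest power:
numerator / n^3 = 1 + 3/n^2 - 1/n^3
denominator / n^3 = 3 + n^(-2) + 5/n^3
As n -> infinity, all terms of the form c/n^k (k >= 1) tend to 0.
So numerator / n^3 -> 1 and denominator / n^3 -> 3.
Therefore lim a_n = 1/3.

1/3


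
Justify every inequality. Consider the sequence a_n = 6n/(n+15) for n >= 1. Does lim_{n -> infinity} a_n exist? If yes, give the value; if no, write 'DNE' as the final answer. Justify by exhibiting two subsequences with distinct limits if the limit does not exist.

Examine the behaviour of a_n along subsequences.
Even-n subsequence a_{2k} = 6(2k)/(2k+15) -> 6. Odd-n subsequence a_{2k+1} = 6(2k+1)/(2k+16) -> 6. Both tend to 6, which suggests the limit is 6; verify directly.
|a_n - 6| = |6n - 6(n+15)| / (n+15) = 90/(n+15) < 90/n for every n >= 1.
Given epsilon > 0, choose a positive integer N > 90/epsilon. Then for all n >= N, |a_n - 6| < 90/n <= 90/N < epsilon.
So by the definition of the limit, lim a_n exists and equals 6.

6


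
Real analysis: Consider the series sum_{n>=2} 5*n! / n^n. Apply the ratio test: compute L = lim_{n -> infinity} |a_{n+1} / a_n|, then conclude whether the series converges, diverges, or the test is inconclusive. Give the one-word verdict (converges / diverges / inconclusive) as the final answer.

Let a_n denote the general term. Form the ratio a_{n+1}/a_n and simplify:
a_{n+1}/a_n = (n/(n + 1))^n
Take the limit as n -> infinity: L = exp(-1).
Since L = exp(-1) < 1, the ratio test implies the series converges.

converges


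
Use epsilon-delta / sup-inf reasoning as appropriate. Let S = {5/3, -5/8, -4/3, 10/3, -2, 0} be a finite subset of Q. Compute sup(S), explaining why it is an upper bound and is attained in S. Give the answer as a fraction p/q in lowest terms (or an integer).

S is finite, so sup(S) = max(S).
Sorted decreasing:
10/3, 5/3, 0, -5/8, -4/3, -2
The extremum is 10/3.
For every x in S, x <= 10/3. And 10/3 is in S, so it is attained.
Therefore sup(S) = 10/3.

10/3


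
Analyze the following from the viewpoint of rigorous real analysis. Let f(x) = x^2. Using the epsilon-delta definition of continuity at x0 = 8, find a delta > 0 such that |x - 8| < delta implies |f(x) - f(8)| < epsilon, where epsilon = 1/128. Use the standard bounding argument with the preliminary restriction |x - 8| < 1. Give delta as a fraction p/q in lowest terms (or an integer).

Factor: |x^2 - (8)^2| = |x - 8| * |x + 8|.
Impose |x - 8| < 1 first. Then |x + 8| = |(x - 8) + 2*(8)| <= |x - 8| + 2*|8| < 1 + 16 = 17.
So |x^2 - (8)^2| < delta * 17.
We need delta * 17 <= 1/128, i.e. delta <= 1/128/17 = 1/2176.
Since 1/2176 < 1, this is tighter than 1; take delta = 1/2176.
So delta = 1/2176 works.

1/2176


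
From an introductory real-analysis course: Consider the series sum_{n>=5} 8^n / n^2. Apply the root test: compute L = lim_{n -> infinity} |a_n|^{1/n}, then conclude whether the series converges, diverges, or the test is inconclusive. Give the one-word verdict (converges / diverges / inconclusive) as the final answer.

Let a_n denote the general term. Form |a_n|^(1/n) and simplify:
|a_n|^(1/n) = 8/n^(2/n)
Take the limit as n -> infinity: L = 8.
Since L = 8 > 1, the root test implies divergence.

diverges


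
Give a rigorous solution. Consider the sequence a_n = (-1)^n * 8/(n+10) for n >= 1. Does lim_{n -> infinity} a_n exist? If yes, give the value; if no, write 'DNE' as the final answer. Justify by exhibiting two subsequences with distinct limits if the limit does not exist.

Examine the behaviour of a_n along subsequences.
Even-n subsequence a_{2k} = 8/(2k+10) -> 0. Odd-n subsequence a_{2k+1} = -8/(2k+11) -> 0. Both tend to 0, which suggests the limit is 0; verify directly.
|a_n - 0| = 8/(n+10) < 8/n for every n >= 1.
Given epsilon > 0, choose a positive integer N > 8/epsilon. Then for all n >= N, |a_n| < 8/n <= 8/N < epsilon.
So by the definition of the limit, lim a_n exists and equals 0.

0


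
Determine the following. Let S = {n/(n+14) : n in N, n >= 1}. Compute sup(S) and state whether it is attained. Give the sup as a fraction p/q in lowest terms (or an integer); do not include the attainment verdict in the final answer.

Analysis:
- Values: 1/15, 1/8, 3/17, 2/9, ... strictly increasing.
- Minimum is 1/15 (n=1); inf = 1/15 (attained).
- n/(n+14) = 1 - 14/(n+14) -> 1 from below as n -> infinity, and never equals 1.
- So sup = 1 (not attained).
Conclusion: sup(S) = 1, not attained in S.

1


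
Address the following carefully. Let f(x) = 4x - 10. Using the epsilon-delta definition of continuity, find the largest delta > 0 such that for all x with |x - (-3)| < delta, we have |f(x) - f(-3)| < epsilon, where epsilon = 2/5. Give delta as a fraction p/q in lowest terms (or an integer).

We compute f(-3) = 4*(-3) - 10 = -22.
|f(x) - f(-3)| = |4x - 10 - (-22)| = |4(x - (-3))| = 4|x - (-3)|.
We need 4|x - (-3)| < 2/5, i.e. |x - (-3)| < 2/5 / 4 = 1/10.
So any delta <= 1/10 works. Conversely, if delta > 1/10, then x = -3 + 1/10 satisfies |x - (-3)| = 1/10 < delta but |f(x) - f(-3)| = 4 * 1/10 = 2/5, which is not < 2/5; so no larger delta works.
Hence the largest such delta is 1/10.

1/10


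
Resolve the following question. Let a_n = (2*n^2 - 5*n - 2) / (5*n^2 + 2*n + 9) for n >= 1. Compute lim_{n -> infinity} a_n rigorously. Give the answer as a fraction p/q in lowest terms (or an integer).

Divide numerator and denominator by n^2, the highest power:
numerator / n^2 = 2 - 5/n - 2/n^2
denominator / n^2 = 5 + 2/n + 9/n^2
As n -> infinity, all terms of the form c/n^k (k >= 1) tend to 0.
So numerator / n^2 -> 2 and denominator / n^2 -> 5.
Therefore lim a_n = 2/5.

2/5


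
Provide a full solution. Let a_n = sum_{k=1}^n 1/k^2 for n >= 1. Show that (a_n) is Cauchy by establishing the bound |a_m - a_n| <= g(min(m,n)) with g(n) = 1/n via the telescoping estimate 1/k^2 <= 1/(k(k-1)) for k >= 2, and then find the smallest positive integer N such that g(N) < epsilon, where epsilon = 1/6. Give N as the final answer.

For m > n >= 1: |a_m - a_n| = sum_{k=n+1}^m 1/k^2.
Use 1/k^2 <= 1/(k(k-1)) = 1/(k-1) - 1/k for k >= 2:
sum_{k=n+1}^m 1/k^2 <= sum_{k=n+1}^m (1/(k-1) - 1/k) = 1/n - 1/m <= 1/n.
By symmetry the same bound holds with n,m swapped, so |a_m - a_n| <= 1/min(m,n) = g(min(m,n)). Since g(n) -> 0, (a_n) is Cauchy.
Now solve g(N) < 1/6: 1/N < 1/6 <=> N > 1/(1/6) = 6.
The smallest integer strictly greater than 6 is N = 7.
Check: g(7) = 1/7 < 1/6; g(6) = 1/6 >= 1/6. So N = 7.

7


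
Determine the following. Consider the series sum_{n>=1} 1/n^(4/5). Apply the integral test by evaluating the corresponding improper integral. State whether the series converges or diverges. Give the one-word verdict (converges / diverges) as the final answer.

Let f(x) = x^(-4/5). Then f is positive, continuous, and decreasing on [1, infinity), so the integral test applies.
Compute the improper integral int_{1}^infinity f(x) dx:
  antiderivative F(x) = 5*x^(1/5).
  As x -> infinity, F(x) -> infinity (since p = 4/5 < 1).
  So the integral diverges. By the integral test, the series diverges.

diverges


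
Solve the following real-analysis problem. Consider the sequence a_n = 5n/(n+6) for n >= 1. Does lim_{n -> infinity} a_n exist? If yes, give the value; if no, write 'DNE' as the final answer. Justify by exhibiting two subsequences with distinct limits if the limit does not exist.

Examine the behaviour of a_n along subsequences.
Even-n subsequence a_{2k} = 5(2k)/(2k+6) -> 5. Odd-n subsequence a_{2k+1} = 5(2k+1)/(2k+7) -> 5. Both tend to 5, which suggests the limit is 5; verify directly.
|a_n - 5| = |5n - 5(n+6)| / (n+6) = 30/(n+6) < 30/n for every n >= 1.
Given epsilon > 0, choose a positive integer N > 30/epsilon. Then for all n >= N, |a_n - 5| < 30/n <= 30/N < epsilon.
So by the definition of the limit, lim a_n exists and equals 5.

5


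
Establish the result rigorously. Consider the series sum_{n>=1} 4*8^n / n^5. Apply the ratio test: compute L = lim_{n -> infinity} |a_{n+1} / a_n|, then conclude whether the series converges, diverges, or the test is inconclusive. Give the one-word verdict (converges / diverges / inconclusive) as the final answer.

Let a_n denote the general term. Form the ratio a_{n+1}/a_n and simplify:
a_{n+1}/a_n = 8*n^5/(n + 1)^5
Take the limit as n -> infinity: L = 8.
Since L = 8 > 1 (or L = infinity), the ratio test implies the series diverges.

diverges


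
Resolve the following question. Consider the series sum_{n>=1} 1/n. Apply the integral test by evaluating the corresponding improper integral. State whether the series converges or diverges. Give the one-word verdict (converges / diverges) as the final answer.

Let f(x) = 1/x. Then f is positive, continuous, and decreasing on [1, infinity), so the integral test applies.
Compute the improper integral int_{1}^infinity f(x) dx:
  antiderivative F(x) = log(x).
  As x -> infinity, log(x) -> infinity.
  So int = infinity - log(1) = infinity. By the integral test, the series diverges.

diverges


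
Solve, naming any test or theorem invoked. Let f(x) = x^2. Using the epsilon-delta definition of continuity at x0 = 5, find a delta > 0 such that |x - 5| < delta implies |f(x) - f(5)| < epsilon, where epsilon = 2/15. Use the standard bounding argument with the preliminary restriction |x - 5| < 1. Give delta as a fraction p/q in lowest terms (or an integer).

Factor: |x^2 - (5)^2| = |x - 5| * |x + 5|.
Impose |x - 5| < 1 first. Then |x + 5| = |(x - 5) + 2*(5)| <= |x - 5| + 2*|5| < 1 + 10 = 11.
So |x^2 - (5)^2| < delta * 11.
We need delta * 11 <= 2/15, i.e. delta <= 2/15/11 = 2/165.
Since 2/165 < 1, this is tighter than 1; take delta = 2/165.
So delta = 2/165 works.

2/165


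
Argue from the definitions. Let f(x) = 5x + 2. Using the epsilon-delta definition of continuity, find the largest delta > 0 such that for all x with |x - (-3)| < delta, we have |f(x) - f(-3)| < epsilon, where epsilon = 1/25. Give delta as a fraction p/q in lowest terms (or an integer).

We compute f(-3) = 5*(-3) + 2 = -13.
|f(x) - f(-3)| = |5x + 2 - (-13)| = |5(x - (-3))| = 5|x - (-3)|.
We need 5|x - (-3)| < 1/25, i.e. |x - (-3)| < 1/25 / 5 = 1/125.
So any delta <= 1/125 works. Conversely, if delta > 1/125, then x = -3 + 1/125 satisfies |x - (-3)| = 1/125 < delta but |f(x) - f(-3)| = 5 * 1/125 = 1/25, which is not < 1/25; so no larger delta works.
Hence the largest such delta is 1/125.

1/125


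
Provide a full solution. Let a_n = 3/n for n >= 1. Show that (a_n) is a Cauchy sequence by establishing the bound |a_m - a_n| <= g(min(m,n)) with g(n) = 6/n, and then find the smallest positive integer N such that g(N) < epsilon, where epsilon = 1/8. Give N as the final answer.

For any m, n >= 1, by the triangle inequality:
|a_m - a_n| = |3/m - 3/n| <= 3*1/m + 3*1/n <= 6/min(m,n).
So g(n) = 6/n bounds the Cauchy difference. Since g(n) -> 0, (a_n) is Cauchy.
Now solve g(N) < 1/8: 6/N < 1/8 <=> N > 6 / (1/8) = 48.
The smallest integer strictly greater than 48 is N = 49.
Check: g(49) = 6/49 = 6/49 < 1/8; g(48) = 1/8 >= 1/8. So N = 49.

49


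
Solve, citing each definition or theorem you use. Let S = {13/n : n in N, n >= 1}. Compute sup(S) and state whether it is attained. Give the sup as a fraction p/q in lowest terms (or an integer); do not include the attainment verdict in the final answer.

Analysis:
- Values: 13, 13/2, 13/3, 13/4, ... strictly decreasing.
- The maximum is 13 (n=1); sup = 13 (attained).
- The set is bounded below by 0; 13/n -> 0 so 0 is the greatest lower bound.
- 0 is not in the set, so inf = 0 is not attained.
Conclusion: sup(S) = 13, attained in S.

13


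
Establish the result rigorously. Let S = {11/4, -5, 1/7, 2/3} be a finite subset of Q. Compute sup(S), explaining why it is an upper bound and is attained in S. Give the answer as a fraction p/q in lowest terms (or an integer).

S is finite, so sup(S) = max(S).
Sorted decreasing:
11/4, 2/3, 1/7, -5
The extremum is 11/4.
For every x in S, x <= 11/4. And 11/4 is in S, so it is attained.
Therefore sup(S) = 11/4.

11/4


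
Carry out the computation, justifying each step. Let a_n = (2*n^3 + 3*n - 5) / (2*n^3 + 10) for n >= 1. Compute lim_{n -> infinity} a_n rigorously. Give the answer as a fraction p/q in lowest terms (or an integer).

Divide numerator and denominator by n^3, the highest power:
numerator / n^3 = 2 + 3/n^2 - 5/n^3
denominator / n^3 = 2 + 10/n^3
As n -> infinity, all terms of the form c/n^k (k >= 1) tend to 0.
So numerator / n^3 -> 2 and denominator / n^3 -> 2.
Therefore lim a_n = 1.

1


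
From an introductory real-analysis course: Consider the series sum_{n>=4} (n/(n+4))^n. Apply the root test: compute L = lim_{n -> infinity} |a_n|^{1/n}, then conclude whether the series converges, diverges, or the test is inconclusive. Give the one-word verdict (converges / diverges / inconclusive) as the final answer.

Let a_n denote the general term. Form |a_n|^(1/n) and simplify:
|a_n|^(1/n) = n/(n + 4)
Take the limit as n -> infinity: L = 1.
Since L = 1, the root test is inconclusive. (In fact a_n = (n/(n+4))^n -> e^(-4) != 0, so the nth-term test shows divergence; but the root test itself gives no conclusion.)

inconclusive


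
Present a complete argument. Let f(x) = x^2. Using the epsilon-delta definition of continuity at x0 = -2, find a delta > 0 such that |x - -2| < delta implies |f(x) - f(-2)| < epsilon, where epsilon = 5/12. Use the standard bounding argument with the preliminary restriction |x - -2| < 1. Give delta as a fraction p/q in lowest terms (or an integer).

Factor: |x^2 - (-2)^2| = |x - -2| * |x + -2|.
Impose |x - -2| < 1 first. Then |x + -2| = |(x - -2) + 2*(-2)| <= |x - -2| + 2*|-2| < 1 + 4 = 5.
So |x^2 - (-2)^2| < delta * 5.
We need delta * 5 <= 5/12, i.e. delta <= 5/12/5 = 1/12.
Since 1/12 < 1, this is tighter than 1; take delta = 1/12.
So delta = 1/12 works.

1/12


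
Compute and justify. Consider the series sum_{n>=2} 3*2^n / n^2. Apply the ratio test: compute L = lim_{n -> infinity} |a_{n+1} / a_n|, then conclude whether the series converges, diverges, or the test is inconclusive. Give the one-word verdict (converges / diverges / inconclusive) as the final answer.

Let a_n denote the general term. Form the ratio a_{n+1}/a_n and simplify:
a_{n+1}/a_n = 2*n^2/(n + 1)^2
Take the limit as n -> infinity: L = 2.
Since L = 2 > 1 (or L = infinity), the ratio test implies the series diverges.

diverges


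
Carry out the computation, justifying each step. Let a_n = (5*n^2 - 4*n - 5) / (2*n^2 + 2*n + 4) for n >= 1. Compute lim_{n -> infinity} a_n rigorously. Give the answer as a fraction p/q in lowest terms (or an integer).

Divide numerator and denominator by n^2, the highest power:
numerator / n^2 = 5 - 4/n - 5/n^2
denominator / n^2 = 2 + 2/n + 4/n^2
As n -> infinity, all terms of the form c/n^k (k >= 1) tend to 0.
So numerator / n^2 -> 5 and denominator / n^2 -> 2.
Therefore lim a_n = 5/2.

5/2


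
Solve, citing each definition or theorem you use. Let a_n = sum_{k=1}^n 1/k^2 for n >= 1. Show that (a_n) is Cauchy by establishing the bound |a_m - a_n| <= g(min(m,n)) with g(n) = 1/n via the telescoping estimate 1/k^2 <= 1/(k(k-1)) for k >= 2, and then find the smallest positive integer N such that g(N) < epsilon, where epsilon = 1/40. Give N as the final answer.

For m > n >= 1: |a_m - a_n| = sum_{k=n+1}^m 1/k^2.
Use 1/k^2 <= 1/(k(k-1)) = 1/(k-1) - 1/k for k >= 2:
sum_{k=n+1}^m 1/k^2 <= sum_{k=n+1}^m (1/(k-1) - 1/k) = 1/n - 1/m <= 1/n.
By symmetry the same bound holds with n,m swapped, so |a_m - a_n| <= 1/min(m,n) = g(min(m,n)). Since g(n) -> 0, (a_n) is Cauchy.
Now solve g(N) < 1/40: 1/N < 1/40 <=> N > 1/(1/40) = 40.
The smallest integer strictly greater than 40 is N = 41.
Check: g(41) = 1/41 < 1/40; g(40) = 1/40 >= 1/40. So N = 41.

41


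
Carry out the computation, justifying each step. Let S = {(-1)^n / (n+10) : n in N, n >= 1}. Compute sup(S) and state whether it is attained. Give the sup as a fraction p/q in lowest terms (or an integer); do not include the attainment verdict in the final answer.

Analysis:
- Values: -1/11, 1/12, -1/13, 1/14, -1/15, ...
- Positive terms (even n): 1/(2+10), 1/(4+10), ... decreasing -> max = 1/12 (n=2).
- Negative terms (odd n): -1/(1+10), -1/(3+10), ... increasing -> min = -1/11 (n=1).
- So sup = 1/12 (attained at n=2); inf = -1/11 (attained at n=1).
Conclusion: sup(S) = 1/12, attained in S.

1/12


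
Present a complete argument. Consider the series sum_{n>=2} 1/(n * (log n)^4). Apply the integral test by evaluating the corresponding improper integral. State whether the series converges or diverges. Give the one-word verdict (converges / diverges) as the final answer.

Let f(x) = 1/(x*log(x)^4). Then f is positive, continuous, and decreasing on [2, infinity), so the integral test applies.
Compute the improper integral int_{2}^infinity f(x) dx:
  antiderivative F(x) = -1/(3*log(x)^3).
  F(x) -> 0 as x -> infinity.  int = 0 - F(2) = 1/(3*log(2)^3) < infinity. By the integral test, the series converges.

converges


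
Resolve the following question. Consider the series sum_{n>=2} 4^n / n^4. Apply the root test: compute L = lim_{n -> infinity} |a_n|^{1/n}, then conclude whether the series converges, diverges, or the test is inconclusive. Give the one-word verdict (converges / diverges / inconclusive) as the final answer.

Let a_n denote the general term. Form |a_n|^(1/n) and simplify:
|a_n|^(1/n) = 4/n^(4/n)
Take the limit as n -> infinity: L = 4.
Since L = 4 > 1, the root test implies divergence.

diverges


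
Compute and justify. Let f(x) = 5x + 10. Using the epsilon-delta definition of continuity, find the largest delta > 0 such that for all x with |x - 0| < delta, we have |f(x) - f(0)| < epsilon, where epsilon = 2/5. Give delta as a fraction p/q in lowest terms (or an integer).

We compute f(0) = 5*(0) + 10 = 10.
|f(x) - f(0)| = |5x + 10 - (10)| = |5(x - 0)| = 5|x - 0|.
We need 5|x - 0| < 2/5, i.e. |x - 0| < 2/5 / 5 = 2/25.
So any delta <= 2/25 works. Conversely, if delta > 2/25, then x = 0 + 2/25 satisfies |x - 0| = 2/25 < delta but |f(x) - f(0)| = 5 * 2/25 = 2/5, which is not < 2/5; so no larger delta works.
Hence the largest such delta is 2/25.

2/25


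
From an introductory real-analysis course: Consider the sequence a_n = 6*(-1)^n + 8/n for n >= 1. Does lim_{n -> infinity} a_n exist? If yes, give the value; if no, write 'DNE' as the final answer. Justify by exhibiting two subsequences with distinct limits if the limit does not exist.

Examine the behaviour of a_n along subsequences.
a_{2k} = 6 + 8/(2k) -> 6. a_{2k+1} = -6 + 8/(2k+1) -> -6.
Since these two subsequential limits are 6 and -6, distinct, the full sequence cannot converge (a convergent sequence has all subsequences tending to the same limit). So lim a_n does not exist.

DNE


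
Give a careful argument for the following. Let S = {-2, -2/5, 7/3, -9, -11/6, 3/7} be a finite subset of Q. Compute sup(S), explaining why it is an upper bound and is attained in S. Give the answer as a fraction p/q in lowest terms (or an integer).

S is finite, so sup(S) = max(S).
Sorted decreasing:
7/3, 3/7, -2/5, -11/6, -2, -9
The extremum is 7/3.
For every x in S, x <= 7/3. And 7/3 is in S, so it is attained.
Therefore sup(S) = 7/3.

7/3


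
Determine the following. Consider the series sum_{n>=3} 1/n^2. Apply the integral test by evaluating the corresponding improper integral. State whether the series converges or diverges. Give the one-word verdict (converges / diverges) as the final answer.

Let f(x) = x^(-2). Then f is positive, continuous, and decreasing on [3, infinity), so the integral test applies.
Compute the improper integral int_{3}^infinity f(x) dx:
  antiderivative F(x) = -1/x.
  As x -> infinity, F(x) -> 0 (since p = 2 > 1).
  So int = F(infinity) - F(3) = 0 - (-1/3) = 1/3.
  Finite, so by the integral test, the series converges.

converges


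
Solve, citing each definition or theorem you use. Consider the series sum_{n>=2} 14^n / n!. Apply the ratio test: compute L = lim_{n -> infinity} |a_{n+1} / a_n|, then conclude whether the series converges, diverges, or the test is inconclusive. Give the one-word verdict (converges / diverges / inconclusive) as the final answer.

Let a_n denote the general term. Form the ratio a_{n+1}/a_n and simplify:
a_{n+1}/a_n = 14/(n + 1)
Take the limit as n -> infinity: L = 0.
Since L = 0 < 1, the ratio test implies the series converges.

converges


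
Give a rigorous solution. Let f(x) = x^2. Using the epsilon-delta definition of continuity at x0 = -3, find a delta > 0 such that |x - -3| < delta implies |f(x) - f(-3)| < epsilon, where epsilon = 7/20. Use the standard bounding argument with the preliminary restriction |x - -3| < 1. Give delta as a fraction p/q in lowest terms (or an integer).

Factor: |x^2 - (-3)^2| = |x - -3| * |x + -3|.
Impose |x - -3| < 1 first. Then |x + -3| = |(x - -3) + 2*(-3)| <= |x - -3| + 2*|-3| < 1 + 6 = 7.
So |x^2 - (-3)^2| < delta * 7.
We need delta * 7 <= 7/20, i.e. delta <= 7/20/7 = 1/20.
Since 1/20 < 1, this is tighter than 1; take delta = 1/20.
So delta = 1/20 works.

1/20


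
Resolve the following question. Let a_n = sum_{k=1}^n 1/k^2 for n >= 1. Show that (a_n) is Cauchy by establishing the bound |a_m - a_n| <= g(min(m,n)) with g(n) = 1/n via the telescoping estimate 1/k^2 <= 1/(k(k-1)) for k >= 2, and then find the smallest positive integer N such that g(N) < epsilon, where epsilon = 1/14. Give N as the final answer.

For m > n >= 1: |a_m - a_n| = sum_{k=n+1}^m 1/k^2.
Use 1/k^2 <= 1/(k(k-1)) = 1/(k-1) - 1/k for k >= 2:
sum_{k=n+1}^m 1/k^2 <= sum_{k=n+1}^m (1/(k-1) - 1/k) = 1/n - 1/m <= 1/n.
By symmetry the same bound holds with n,m swapped, so |a_m - a_n| <= 1/min(m,n) = g(min(m,n)). Since g(n) -> 0, (a_n) is Cauchy.
Now solve g(N) < 1/14: 1/N < 1/14 <=> N > 1/(1/14) = 14.
The smallest integer strictly greater than 14 is N = 15.
Check: g(15) = 1/15 < 1/14; g(14) = 1/14 >= 1/14. So N = 15.

15


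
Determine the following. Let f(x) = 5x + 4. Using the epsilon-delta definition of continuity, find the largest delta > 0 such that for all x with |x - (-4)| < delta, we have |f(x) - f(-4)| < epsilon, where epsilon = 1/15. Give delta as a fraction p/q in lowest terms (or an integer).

We compute f(-4) = 5*(-4) + 4 = -16.
|f(x) - f(-4)| = |5x + 4 - (-16)| = |5(x - (-4))| = 5|x - (-4)|.
We need 5|x - (-4)| < 1/15, i.e. |x - (-4)| < 1/15 / 5 = 1/75.
So any delta <= 1/75 works. Conversely, if delta > 1/75, then x = -4 + 1/75 satisfies |x - (-4)| = 1/75 < delta but |f(x) - f(-4)| = 5 * 1/75 = 1/15, which is not < 1/15; so no larger delta works.
Hence the largest such delta is 1/75.

1/75


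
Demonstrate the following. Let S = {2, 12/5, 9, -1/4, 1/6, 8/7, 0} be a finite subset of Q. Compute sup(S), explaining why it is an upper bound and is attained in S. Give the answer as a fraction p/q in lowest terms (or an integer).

S is finite, so sup(S) = max(S).
Sorted decreasing:
9, 12/5, 2, 8/7, 1/6, 0, -1/4
The extremum is 9.
For every x in S, x <= 9. And 9 is in S, so it is attained.
Therefore sup(S) = 9.

9


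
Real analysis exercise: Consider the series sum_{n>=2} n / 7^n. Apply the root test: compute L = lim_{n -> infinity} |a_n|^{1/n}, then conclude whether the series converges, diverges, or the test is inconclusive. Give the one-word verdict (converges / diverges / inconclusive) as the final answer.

Let a_n denote the general term. Form |a_n|^(1/n) and simplify:
|a_n|^(1/n) = n^(1/n)/7
Take the limit as n -> infinity: L = 1/7.
Since L = 1/7 < 1, the root test implies convergence.

converges


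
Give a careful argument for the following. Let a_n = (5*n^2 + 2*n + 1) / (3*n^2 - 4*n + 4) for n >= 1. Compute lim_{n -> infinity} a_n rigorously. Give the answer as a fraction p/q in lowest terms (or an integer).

Divide numerator and denominator by n^2, the highest power:
numerator / n^2 = 5 + 2/n + n^(-2)
denominator / n^2 = 3 - 4/n + 4/n^2
As n -> infinity, all terms of the form c/n^k (k >= 1) tend to 0.
So numerator / n^2 -> 5 and denominator / n^2 -> 3.
Therefore lim a_n = 5/3.

5/3


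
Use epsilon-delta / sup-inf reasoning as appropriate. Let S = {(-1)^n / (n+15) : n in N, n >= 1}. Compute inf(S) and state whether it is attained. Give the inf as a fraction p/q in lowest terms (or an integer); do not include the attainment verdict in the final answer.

Analysis:
- Values: -1/16, 1/17, -1/18, 1/19, -1/20, ...
- Positive terms (even n): 1/(2+15), 1/(4+15), ... decreasing -> max = 1/17 (n=2).
- Negative terms (odd n): -1/(1+15), -1/(3+15), ... increasing -> min = -1/16 (n=1).
- So sup = 1/17 (attained at n=2); inf = -1/16 (attained at n=1).
Conclusion: inf(S) = -1/16, attained in S.

-1/16


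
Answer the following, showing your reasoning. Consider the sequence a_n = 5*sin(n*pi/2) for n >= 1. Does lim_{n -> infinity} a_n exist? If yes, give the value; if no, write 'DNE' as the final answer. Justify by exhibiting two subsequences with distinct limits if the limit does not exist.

Examine the behaviour of a_n along subsequences.
a_{4k+1} = 5*sin(pi/2 + 2k*pi) = 5 -> 5. a_{4k+3} = 5*sin(3pi/2 + 2k*pi) = -5 -> -5.
Since these two subsequential limits are 5 and -5, distinct, the full sequence cannot converge (a convergent sequence has all subsequences tending to the same limit). So lim a_n does not exist.

DNE


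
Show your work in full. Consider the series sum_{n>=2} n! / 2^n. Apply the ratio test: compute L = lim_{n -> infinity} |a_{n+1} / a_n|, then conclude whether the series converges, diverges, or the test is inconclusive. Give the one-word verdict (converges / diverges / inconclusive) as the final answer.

Let a_n denote the general term. Form the ratio a_{n+1}/a_n and simplify:
a_{n+1}/a_n = n/2 + 1/2
Take the limit as n -> infinity: L = infinity.
Since L = infinity > 1 (or L = infinity), the ratio test implies the series diverges.

diverges


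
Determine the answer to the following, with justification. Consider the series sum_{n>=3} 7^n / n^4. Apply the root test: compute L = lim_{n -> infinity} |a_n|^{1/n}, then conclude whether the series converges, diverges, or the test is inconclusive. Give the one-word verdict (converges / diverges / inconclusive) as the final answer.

Let a_n denote the general term. Form |a_n|^(1/n) and simplify:
|a_n|^(1/n) = 7/n^(4/n)
Take the limit as n -> infinity: L = 7.
Since L = 7 > 1, the root test implies divergence.

diverges


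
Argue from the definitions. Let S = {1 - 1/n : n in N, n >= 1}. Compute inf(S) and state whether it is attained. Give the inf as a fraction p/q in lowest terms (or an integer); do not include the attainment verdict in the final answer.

Analysis:
- Values: 0, 1/2, 2/3, 3/4, ... strictly increasing.
- Minimum is 0 (n=1); inf = 0 (attained).
- 1 - 1/n -> 1 from below; sup = 1, not attained.
Conclusion: inf(S) = 0, attained in S.

0


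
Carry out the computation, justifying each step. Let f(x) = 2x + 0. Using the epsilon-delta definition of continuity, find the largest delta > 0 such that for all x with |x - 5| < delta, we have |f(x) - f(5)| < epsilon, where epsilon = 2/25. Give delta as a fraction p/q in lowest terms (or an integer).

We compute f(5) = 2*(5) + 0 = 10.
|f(x) - f(5)| = |2x + 0 - (10)| = |2(x - 5)| = 2|x - 5|.
We need 2|x - 5| < 2/25, i.e. |x - 5| < 2/25 / 2 = 1/25.
So any delta <= 1/25 works. Conversely, if delta > 1/25, then x = 5 + 1/25 satisfies |x - 5| = 1/25 < delta but |f(x) - f(5)| = 2 * 1/25 = 2/25, which is not < 2/25; so no larger delta works.
Hence the largest such delta is 1/25.

1/25


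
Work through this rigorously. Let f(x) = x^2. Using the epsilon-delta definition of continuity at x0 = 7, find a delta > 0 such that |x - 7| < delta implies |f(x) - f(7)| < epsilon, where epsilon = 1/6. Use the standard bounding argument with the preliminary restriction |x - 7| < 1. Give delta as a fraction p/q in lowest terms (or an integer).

Factor: |x^2 - (7)^2| = |x - 7| * |x + 7|.
Impose |x - 7| < 1 first. Then |x + 7| = |(x - 7) + 2*(7)| <= |x - 7| + 2*|7| < 1 + 14 = 15.
So |x^2 - (7)^2| < delta * 15.
We need delta * 15 <= 1/6, i.e. delta <= 1/6/15 = 1/90.
Since 1/90 < 1, this is tighter than 1; take delta = 1/90.
So delta = 1/90 works.

1/90


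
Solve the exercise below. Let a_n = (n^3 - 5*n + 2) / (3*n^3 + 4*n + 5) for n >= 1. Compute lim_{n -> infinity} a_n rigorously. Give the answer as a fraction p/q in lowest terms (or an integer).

Divide numerator and denominator by n^3, the highest power:
numerator / n^3 = 1 - 5/n^2 + 2/n^3
denominator / n^3 = 3 + 4/n^2 + 5/n^3
As n -> infinity, all terms of the form c/n^k (k >= 1) tend to 0.
So numerator / n^3 -> 1 and denominator / n^3 -> 3.
Therefore lim a_n = 1/3.

1/3


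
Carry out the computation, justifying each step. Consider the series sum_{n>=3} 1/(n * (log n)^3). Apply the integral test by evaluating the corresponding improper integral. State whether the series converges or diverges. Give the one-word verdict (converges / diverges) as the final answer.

Let f(x) = 1/(x*log(x)^3). Then f is positive, continuous, and decreasing on [3, infinity), so the integral test applies.
Compute the improper integral int_{3}^infinity f(x) dx:
  antiderivative F(x) = -1/(2*log(x)^2).
  F(x) -> 0 as x -> infinity.  int = 0 - F(3) = 1/(2*log(3)^2) < infinity. By the integral test, the series converges.

converges


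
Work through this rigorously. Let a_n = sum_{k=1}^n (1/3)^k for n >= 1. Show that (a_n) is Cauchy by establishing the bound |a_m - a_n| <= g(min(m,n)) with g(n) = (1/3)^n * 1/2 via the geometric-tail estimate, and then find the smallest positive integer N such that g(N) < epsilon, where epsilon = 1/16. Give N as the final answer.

For m > n >= 1: |a_m - a_n| = sum_{k=n+1}^m (1/3)^k < sum_{k=n+1}^infinity (1/3)^k = (1/3)^(n+1) / (1 - 1/3) = (1/3)^n * (1/3) * (3/2) = (1/3)^n * 1/2.
So g(n) = (1/3)^n / 2. Since g(n) -> 0, (a_n) is Cauchy.
Now solve g(N) < 1/16: (1/3)^N / 2 < 1/16 <=> 3^N > 1 / (2 * 1/16) = 8.
Check powers of 3: 3^1 = 3 <= 8, 3^2 = 9 > 8.
So the smallest such N is 2. Check: g(2) = 1/(2 * 9) = 1/18 < 1/16.

2


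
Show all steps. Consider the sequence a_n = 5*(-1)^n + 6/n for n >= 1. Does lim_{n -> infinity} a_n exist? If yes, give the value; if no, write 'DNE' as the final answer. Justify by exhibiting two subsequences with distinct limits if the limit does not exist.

Examine the behaviour of a_n along subsequences.
a_{2k} = 5 + 6/(2k) -> 5. a_{2k+1} = -5 + 6/(2k+1) -> -5.
Since these two subsequential limits are 5 and -5, distinct, the full sequence cannot converge (a convergent sequence has all subsequences tending to the same limit). So lim a_n does not exist.

DNE


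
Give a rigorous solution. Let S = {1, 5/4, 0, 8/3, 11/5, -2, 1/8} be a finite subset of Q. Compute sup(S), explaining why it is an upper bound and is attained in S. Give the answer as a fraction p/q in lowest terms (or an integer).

S is finite, so sup(S) = max(S).
Sorted decreasing:
8/3, 11/5, 5/4, 1, 1/8, 0, -2
The extremum is 8/3.
For every x in S, x <= 8/3. And 8/3 is in S, so it is attained.
Therefore sup(S) = 8/3.

8/3


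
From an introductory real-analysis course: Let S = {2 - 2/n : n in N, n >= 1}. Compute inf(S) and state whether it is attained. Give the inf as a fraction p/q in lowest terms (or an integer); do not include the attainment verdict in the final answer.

Analysis:
- Values: 0, 1, 4/3, 3/2, ... strictly increasing.
- Minimum is 0 (n=1); inf = 0 (attained).
- 2 - 2/n -> 2 from below; sup = 2, not attained.
Conclusion: inf(S) = 0, attained in S.

0


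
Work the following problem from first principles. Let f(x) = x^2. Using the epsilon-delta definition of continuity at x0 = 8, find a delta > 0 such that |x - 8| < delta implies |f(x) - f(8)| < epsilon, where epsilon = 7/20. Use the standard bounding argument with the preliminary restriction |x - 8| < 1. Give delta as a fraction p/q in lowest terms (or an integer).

Factor: |x^2 - (8)^2| = |x - 8| * |x + 8|.
Impose |x - 8| < 1 first. Then |x + 8| = |(x - 8) + 2*(8)| <= |x - 8| + 2*|8| < 1 + 16 = 17.
So |x^2 - (8)^2| < delta * 17.
We need delta * 17 <= 7/20, i.e. delta <= 7/20/17 = 7/340.
Since 7/340 < 1, this is tighter than 1; take delta = 7/340.
So delta = 7/340 works.

7/340


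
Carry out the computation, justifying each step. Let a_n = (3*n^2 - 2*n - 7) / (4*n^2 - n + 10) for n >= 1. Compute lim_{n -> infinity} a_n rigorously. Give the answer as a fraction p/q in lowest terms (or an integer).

Divide numerator and denominator by n^2, the highest power:
numerator / n^2 = 3 - 2/n - 7/n^2
denominator / n^2 = 4 - 1/n + 10/n^2
As n -> infinity, all terms of the form c/n^k (k >= 1) tend to 0.
So numerator / n^2 -> 3 and denominator / n^2 -> 4.
Therefore lim a_n = 3/4.

3/4


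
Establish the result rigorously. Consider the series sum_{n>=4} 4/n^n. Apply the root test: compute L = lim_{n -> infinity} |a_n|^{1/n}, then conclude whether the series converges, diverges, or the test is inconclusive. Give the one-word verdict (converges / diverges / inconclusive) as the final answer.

Let a_n denote the general term. Form |a_n|^(1/n) and simplify:
|a_n|^(1/n) = 2^(2/n)/n
Take the limit as n -> infinity: L = 0.
Since L = 0 < 1, the root test implies convergence.

converges


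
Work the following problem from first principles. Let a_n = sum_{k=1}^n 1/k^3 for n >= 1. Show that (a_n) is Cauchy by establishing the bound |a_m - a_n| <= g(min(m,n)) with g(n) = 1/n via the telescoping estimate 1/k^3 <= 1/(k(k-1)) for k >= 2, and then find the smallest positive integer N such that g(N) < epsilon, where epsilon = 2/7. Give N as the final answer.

For m > n >= 1: |a_m - a_n| = sum_{k=n+1}^m 1/k^3.
Use 1/k^3 <= 1/(k(k-1)) = 1/(k-1) - 1/k for k >= 2 (which holds since k^3 >= k^2 >= k(k-1) for k >= 2):
sum_{k=n+1}^m 1/k^3 <= sum_{k=n+1}^m (1/(k-1) - 1/k) = 1/n - 1/m <= 1/n.
By symmetry the same bound holds with n,m swapped, so |a_m - a_n| <= 1/min(m,n) = g(min(m,n)). Since g(n) -> 0, (a_n) is Cauchy.
Now solve g(N) < 2/7: 1/N < 2/7 <=> N > 1/(2/7) = 7/2.
The smallest integer strictly greater than 7/2 is N = 4.
Check: g(4) = 1/4 < 2/7; g(3) = 1/3 >= 2/7. So N = 4.

4
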